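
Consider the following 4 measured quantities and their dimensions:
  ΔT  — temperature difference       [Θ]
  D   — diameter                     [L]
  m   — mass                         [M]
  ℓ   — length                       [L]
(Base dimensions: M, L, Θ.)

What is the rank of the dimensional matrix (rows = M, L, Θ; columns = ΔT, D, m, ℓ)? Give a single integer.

Exponent matrix [M,L,Θ] × [ΔT,D,m,ℓ]:
  M: [ 0  0  1  0]
  L: [ 0  1  0  1]
  Θ: [ 1  0  0  0]
Row reduction gives pivot columns ΔT,D,m; rank = 3

3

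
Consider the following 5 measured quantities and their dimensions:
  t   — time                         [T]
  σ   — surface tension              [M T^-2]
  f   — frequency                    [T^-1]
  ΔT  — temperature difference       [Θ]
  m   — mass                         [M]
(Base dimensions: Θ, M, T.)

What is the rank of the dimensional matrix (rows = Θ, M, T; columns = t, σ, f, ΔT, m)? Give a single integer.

Exponent matrix [Θ,M,T] × [t,σ,f,ΔT,m]:
  Θ: [ 0  0  0  1  0]
  M: [ 0  1  0  0  1]
  T: [ 1 -2 -1  0  0]
Echelon form has 3 nonzero rows (pivots: t,σ,ΔT)

3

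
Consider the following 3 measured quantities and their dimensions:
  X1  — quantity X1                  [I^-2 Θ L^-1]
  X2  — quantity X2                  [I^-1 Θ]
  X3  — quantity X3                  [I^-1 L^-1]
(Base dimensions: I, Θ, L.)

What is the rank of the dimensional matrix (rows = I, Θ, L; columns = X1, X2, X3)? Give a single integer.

Exponent matrix [I,Θ,L] × [X1,X2,X3]:
  I: [-2 -1 -1]
  Θ: [ 1  1  0]
  L: [-1  0 -1]
Echelon form has 2 nonzero rows (pivots: X1,X2)

2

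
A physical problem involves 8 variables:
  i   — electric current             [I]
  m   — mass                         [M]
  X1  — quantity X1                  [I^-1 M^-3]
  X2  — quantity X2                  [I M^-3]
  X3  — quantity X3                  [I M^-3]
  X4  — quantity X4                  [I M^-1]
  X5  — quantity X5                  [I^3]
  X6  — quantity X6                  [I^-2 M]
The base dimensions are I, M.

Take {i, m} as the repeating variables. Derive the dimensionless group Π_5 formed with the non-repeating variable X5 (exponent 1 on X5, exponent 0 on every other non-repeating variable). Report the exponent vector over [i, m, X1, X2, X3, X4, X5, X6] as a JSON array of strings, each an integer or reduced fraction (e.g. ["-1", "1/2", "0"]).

Write exponents as rows I,M / cols i,m,X1,X2,X3,X4,X5,X6:
  I: [ 1  0 -1  1  1  1  3 -2]
  M: [ 0  1 -3 -3 -3 -1  0  1]
Echelon form has 2 nonzero rows (pivots: i,m)
Repeat: i,m; free: X1,X2,X3,X4,X5,X6
RREF:
  r0: [   1    0   -1    1    1    1    3   -2]
  r1: [   0    1   -3   -3   -3   -1    0    1]
Fix exponent of X5 at 1, X1 at 0, X2 at 0, X3 at 0, X4 at 0, X6 at 0; solve each RREF row for its pivot's exponent:
  r0: exp(i) + (3)·1 = 0 ⇒ exp(i) = -3
  r1: exp(m) + (0)·1 = 0 ⇒ exp(m) = 0
Π_5 = i^-3 · X5

["-3", "0", "0", "0", "0", "0", "1", "0"]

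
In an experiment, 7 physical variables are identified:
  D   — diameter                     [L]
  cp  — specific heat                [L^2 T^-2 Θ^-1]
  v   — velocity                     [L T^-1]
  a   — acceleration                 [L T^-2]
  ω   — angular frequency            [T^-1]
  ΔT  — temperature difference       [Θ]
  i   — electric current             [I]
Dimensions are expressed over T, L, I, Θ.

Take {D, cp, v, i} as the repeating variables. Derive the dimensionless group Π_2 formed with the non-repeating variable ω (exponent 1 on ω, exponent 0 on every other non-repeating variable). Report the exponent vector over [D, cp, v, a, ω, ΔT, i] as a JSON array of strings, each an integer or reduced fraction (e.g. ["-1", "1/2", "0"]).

["1", "0", "-1", "0", "1", "0", "0"]

Exponent matrix [T,L,I,Θ] × [D,cp,v,a,ω,ΔT,i]:
  T: [ 0 -2 -1 -2 -1  0  0]
  L: [ 1  2  1  1  0  0  0]
  I: [ 0  0  0  0  0  0  1]
  Θ: [ 0 -1  0  0  0  1  0]
RREF → pivots at {D,cp,v,i} ⇒ r = 4
Repeat: D,cp,v,i; free: a,ω,ΔT
RREF:
  r0: [   1    0    0   -1   -1    0    0]
  r1: [   0    1    0    0    0   -1    0]
  r2: [   0    0    1    2    1    2    0]
  r3: [   0    0    0    0    0    0    1]
Fix exponent of ω at 1, a at 0, ΔT at 0; solve each RREF row for its pivot's exponent:
  r0: exp(D) + (-1)·1 = 0 ⇒ exp(D) = 1
  r1: exp(cp) + (0)·1 = 0 ⇒ exp(cp) = 0
  r2: exp(v) + (1)·1 = 0 ⇒ exp(v) = -1
  r3: exp(i) + (0)·1 = 0 ⇒ exp(i) = 0
Π_2 = D · v^-1 · ω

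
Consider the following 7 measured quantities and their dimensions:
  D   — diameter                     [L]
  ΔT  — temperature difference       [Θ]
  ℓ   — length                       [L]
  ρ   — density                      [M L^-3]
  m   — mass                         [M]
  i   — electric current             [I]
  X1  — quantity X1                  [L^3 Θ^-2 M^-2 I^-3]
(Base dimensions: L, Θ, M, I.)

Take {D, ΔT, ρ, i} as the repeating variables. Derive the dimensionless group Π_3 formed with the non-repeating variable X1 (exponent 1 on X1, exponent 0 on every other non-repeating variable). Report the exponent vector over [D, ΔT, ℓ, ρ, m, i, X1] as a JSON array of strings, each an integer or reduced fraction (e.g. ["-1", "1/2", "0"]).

Dimensional matrix (L×Θ×M×I by D×ΔT×ℓ×ρ×m×i×X1):
  L: [ 1  0  1 -3  0  0  3]
  Θ: [ 0  1  0  0  0  0 -2]
  M: [ 0  0  0  1  1  0 -2]
  I: [ 0  0  0  0  0  1 -3]
Row reduction gives pivot columns D,ΔT,ρ,i; rank = 4
Repeat: D,ΔT,ρ,i; free: ℓ,m,X1
RREF:
  r0: [   1    0    1    0    3    0   -3]
  r1: [   0    1    0    0    0    0   -2]
  r2: [   0    0    0    1    1    0   -2]
  r3: [   0    0    0    0    0    1   -3]
Fix exponent of X1 at 1, ℓ at 0, m at 0; solve each RREF row for its pivot's exponent:
  r0: exp(D) + (-3)·1 = 0 ⇒ exp(D) = 3
  r1: exp(ΔT) + (-2)·1 = 0 ⇒ exp(ΔT) = 2
  r2: exp(ρ) + (-2)·1 = 0 ⇒ exp(ρ) = 2
  r3: exp(i) + (-3)·1 = 0 ⇒ exp(i) = 3
Π_3 = D^3 · ΔT^2 · ρ^2 · i^3 · X1

["3", "2", "0", "2", "0", "3", "1"]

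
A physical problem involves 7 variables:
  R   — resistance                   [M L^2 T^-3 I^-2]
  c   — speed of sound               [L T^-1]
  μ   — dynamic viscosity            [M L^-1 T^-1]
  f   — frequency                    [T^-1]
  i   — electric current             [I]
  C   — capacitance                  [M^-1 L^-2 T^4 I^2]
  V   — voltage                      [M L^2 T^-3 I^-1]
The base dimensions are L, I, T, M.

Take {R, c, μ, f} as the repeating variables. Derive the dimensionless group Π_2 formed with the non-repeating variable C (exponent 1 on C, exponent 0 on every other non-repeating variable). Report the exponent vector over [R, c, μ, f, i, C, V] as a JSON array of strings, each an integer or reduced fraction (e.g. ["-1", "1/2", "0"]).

["1", "0", "0", "1", "0", "1", "0"]

Dimensional matrix (L×I×T×M by R×c×μ×f×i×C×V):
  L: [ 2  1 -1  0  0 -2  2]
  I: [-2  0  0  0  1  2 -1]
  T: [-3 -1 -1 -1  0  4 -3]
  M: [ 1  0  1  0  0 -1  1]
Echelon form has 4 nonzero rows (pivots: R,c,μ,f)
Repeat: R,c,μ,f; free: i,C,V
RREF:
  r0: [   1    0    0    0 -1/2   -1  1/2]
  r1: [   0    1    0    0  3/2    0  3/2]
  r2: [   0    0    1    0  1/2    0  1/2]
  r3: [   0    0    0    1 -1/2   -1 -1/2]
Fix exponent of C at 1, i at 0, V at 0; solve each RREF row for its pivot's exponent:
  r0: exp(R) + (-1)·1 = 0 ⇒ exp(R) = 1
  r1: exp(c) + (0)·1 = 0 ⇒ exp(c) = 0
  r2: exp(μ) + (0)·1 = 0 ⇒ exp(μ) = 0
  r3: exp(f) + (-1)·1 = 0 ⇒ exp(f) = 1
Π_2 = R · f · C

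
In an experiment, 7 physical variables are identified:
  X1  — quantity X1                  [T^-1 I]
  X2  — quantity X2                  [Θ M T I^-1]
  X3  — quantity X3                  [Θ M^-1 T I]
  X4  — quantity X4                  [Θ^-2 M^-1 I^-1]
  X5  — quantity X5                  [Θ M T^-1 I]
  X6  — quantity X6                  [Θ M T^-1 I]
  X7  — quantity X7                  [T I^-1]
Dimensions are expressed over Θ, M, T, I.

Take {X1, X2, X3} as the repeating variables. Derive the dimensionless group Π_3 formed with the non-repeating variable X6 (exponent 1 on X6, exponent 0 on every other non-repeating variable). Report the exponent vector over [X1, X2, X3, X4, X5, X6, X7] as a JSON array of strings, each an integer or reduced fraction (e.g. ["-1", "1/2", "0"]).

Exponent matrix [Θ,M,T,I] × [X1,X2,X3,X4,X5,X6,X7]:
  Θ: [ 0  1  1 -2  1  1  0]
  M: [ 0  1 -1 -1  1  1  0]
  T: [-1  1  1  0 -1 -1  1]
  I: [ 1 -1  1 -1  1  1 -1]
RREF → pivots at {X1,X2,X3} ⇒ r = 3
Repeat: X1,X2,X3; free: X4,X5,X6,X7
RREF:
  r0: [   1    0    0   -2    2    2   -1]
  r1: [   0    1    0 -3/2    1    1    0]
  r2: [   0    0    1 -1/2    0    0    0]
  r3: [   0    0    0    0    0    0    0]
Fix exponent of X6 at 1, X4 at 0, X5 at 0, X7 at 0; solve each RREF row for its pivot's exponent:
  r0: exp(X1) + (2)·1 = 0 ⇒ exp(X1) = -2
  r1: exp(X2) + (1)·1 = 0 ⇒ exp(X2) = -1
  r2: exp(X3) + (0)·1 = 0 ⇒ exp(X3) = 0
Π_3 = X1^-2 · X2^-1 · X6

["-2", "-1", "0", "0", "0", "1", "0"]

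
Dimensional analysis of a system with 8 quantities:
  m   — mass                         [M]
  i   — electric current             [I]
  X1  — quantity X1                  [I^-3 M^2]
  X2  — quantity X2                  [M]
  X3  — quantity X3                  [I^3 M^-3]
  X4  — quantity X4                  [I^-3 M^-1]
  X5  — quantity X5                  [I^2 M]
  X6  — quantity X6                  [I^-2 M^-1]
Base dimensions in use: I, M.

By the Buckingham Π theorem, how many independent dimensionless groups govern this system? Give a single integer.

Dimensional matrix (I×M by m×i×X1×X2×X3×X4×X5×X6):
  I: [ 0  1 -3  0  3 -3  2 -2]
  M: [ 1  0  2  1 -3 -1  1 -1]
RREF → pivots at {m,i} ⇒ r = 2
Π count = n − r = 8 − 2 = 6

6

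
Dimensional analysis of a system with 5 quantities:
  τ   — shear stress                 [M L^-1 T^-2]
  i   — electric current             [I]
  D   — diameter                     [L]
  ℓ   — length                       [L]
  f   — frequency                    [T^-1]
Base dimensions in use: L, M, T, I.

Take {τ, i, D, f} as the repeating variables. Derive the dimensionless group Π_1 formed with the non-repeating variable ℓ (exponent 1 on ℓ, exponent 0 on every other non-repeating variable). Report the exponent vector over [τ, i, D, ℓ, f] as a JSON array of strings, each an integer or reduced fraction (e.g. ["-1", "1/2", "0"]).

["0", "0", "-1", "1", "0"]

Dimensional matrix (L×M×T×I by τ×i×D×ℓ×f):
  L: [-1  0  1  1  0]
  M: [ 1  0  0  0  0]
  T: [-2  0  0  0 -1]
  I: [ 0  1  0  0  0]
Row reduction gives pivot columns τ,i,D,f; rank = 4
Pivot set = {τ,i,D,f}, free = {ℓ}
RREF:
  r0: [   1    0    0    0    0]
  r1: [   0    1    0    0    0]
  r2: [   0    0    1    1    0]
  r3: [   0    0    0    0    1]
Fix exponent of ℓ at 1; solve each RREF row for its pivot's exponent:
  r0: exp(τ) + (0)·1 = 0 ⇒ exp(τ) = 0
  r1: exp(i) + (0)·1 = 0 ⇒ exp(i) = 0
  r2: exp(D) + (1)·1 = 0 ⇒ exp(D) = -1
  r3: exp(f) + (0)·1 = 0 ⇒ exp(f) = 0
Π_1 = D^-1 · ℓ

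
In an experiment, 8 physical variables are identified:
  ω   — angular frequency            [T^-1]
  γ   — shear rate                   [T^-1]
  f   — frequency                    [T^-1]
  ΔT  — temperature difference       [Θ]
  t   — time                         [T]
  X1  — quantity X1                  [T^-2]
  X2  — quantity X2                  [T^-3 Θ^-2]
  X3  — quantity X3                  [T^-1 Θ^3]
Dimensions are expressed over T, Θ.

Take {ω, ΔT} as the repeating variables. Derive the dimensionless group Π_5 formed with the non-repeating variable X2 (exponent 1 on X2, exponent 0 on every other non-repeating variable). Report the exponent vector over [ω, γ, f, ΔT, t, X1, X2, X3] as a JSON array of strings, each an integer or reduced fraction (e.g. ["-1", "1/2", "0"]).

Exponent matrix [T,Θ] × [ω,γ,f,ΔT,t,X1,X2,X3]:
  T: [-1 -1 -1  0  1 -2 -3 -1]
  Θ: [ 0  0  0  1  0  0 -2  3]
RREF → pivots at {ω,ΔT} ⇒ r = 2
Pivot set = {ω,ΔT}, free = {γ,f,t,X1,X2,X3}
RREF:
  r0: [   1    1    1    0   -1    2    3    1]
  r1: [   0    0    0    1    0    0   -2    3]
Fix exponent of X2 at 1, γ at 0, f at 0, t at 0, X1 at 0, X3 at 0; solve each RREF row for its pivot's exponent:
  r0: exp(ω) + (3)·1 = 0 ⇒ exp(ω) = -3
  r1: exp(ΔT) + (-2)·1 = 0 ⇒ exp(ΔT) = 2
Π_5 = ω^-3 · ΔT^2 · X2

["-3", "0", "0", "2", "0", "0", "1", "0"]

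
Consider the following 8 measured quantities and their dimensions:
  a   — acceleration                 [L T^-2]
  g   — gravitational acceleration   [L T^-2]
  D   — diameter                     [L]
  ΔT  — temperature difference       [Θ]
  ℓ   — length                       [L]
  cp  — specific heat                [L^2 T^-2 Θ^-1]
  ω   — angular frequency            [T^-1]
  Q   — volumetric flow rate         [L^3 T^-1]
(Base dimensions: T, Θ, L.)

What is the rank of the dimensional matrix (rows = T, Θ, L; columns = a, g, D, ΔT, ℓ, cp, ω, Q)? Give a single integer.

3

Exponent matrix [T,Θ,L] × [a,g,D,ΔT,ℓ,cp,ω,Q]:
  T: [-2 -2  0  0  0 -2 -1 -1]
  Θ: [ 0  0  0  1  0 -1  0  0]
  L: [ 1  1  1  0  1  2  0  3]
Row reduction gives pivot columns a,D,ΔT; rank = 3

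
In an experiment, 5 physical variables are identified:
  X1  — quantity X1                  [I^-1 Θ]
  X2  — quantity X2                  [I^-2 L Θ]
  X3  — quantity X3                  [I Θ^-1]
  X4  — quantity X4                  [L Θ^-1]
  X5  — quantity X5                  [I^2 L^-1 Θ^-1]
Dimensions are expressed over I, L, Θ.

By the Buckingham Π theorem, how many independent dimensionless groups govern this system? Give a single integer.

3

Dimensional matrix (I×L×Θ by X1×X2×X3×X4×X5):
  I: [-1 -2  1  0  2]
  L: [ 0  1  0  1 -1]
  Θ: [ 1  1 -1 -1 -1]
Row reduction gives pivot columns X1,X2; rank = 2
n=5, r=2 ⇒ 3 dimensionless groups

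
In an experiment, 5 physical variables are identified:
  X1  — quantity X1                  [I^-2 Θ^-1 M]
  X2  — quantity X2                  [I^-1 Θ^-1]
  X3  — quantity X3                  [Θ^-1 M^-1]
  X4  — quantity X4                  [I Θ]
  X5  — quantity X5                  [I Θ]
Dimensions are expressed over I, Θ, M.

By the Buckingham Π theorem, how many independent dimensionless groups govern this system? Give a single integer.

Dimensional matrix (I×Θ×M by X1×X2×X3×X4×X5):
  I: [-2 -1  0  1  1]
  Θ: [-1 -1 -1  1  1]
  M: [ 1  0 -1  0  0]
Row reduction gives pivot columns X1,X2; rank = 2
n=5, r=2 ⇒ 3 dimensionless groups

3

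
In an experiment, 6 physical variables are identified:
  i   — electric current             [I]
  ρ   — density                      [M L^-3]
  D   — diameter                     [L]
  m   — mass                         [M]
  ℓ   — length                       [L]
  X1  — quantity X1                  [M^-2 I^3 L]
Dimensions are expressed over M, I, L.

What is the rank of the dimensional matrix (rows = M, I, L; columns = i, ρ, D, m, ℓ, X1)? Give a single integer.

3

Dimensional matrix (M×I×L by i×ρ×D×m×ℓ×X1):
  M: [ 0  1  0  1  0 -2]
  I: [ 1  0  0  0  0  3]
  L: [ 0 -3  1  0  1  1]
Echelon form has 3 nonzero rows (pivots: i,ρ,D)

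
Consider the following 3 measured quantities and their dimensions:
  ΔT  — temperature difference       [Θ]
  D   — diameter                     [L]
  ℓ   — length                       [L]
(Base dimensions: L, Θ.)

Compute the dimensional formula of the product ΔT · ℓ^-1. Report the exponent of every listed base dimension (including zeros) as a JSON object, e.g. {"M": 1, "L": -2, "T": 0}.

Exponent matrix [L,Θ] × [ΔT,D,ℓ]:
  L: [ 0  1  1]
  Θ: [ 1  0  0]
  [L]: (1)·0+(-1)·1 = -1
  [Θ]: (1)·1+(-1)·0 = 1
⇒ L^-1 Θ

{"L": -1, "Θ": 1}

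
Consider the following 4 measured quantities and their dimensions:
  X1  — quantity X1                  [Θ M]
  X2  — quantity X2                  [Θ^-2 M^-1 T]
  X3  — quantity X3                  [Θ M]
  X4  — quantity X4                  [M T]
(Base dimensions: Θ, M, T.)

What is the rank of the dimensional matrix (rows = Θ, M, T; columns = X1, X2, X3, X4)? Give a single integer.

Exponent matrix [Θ,M,T] × [X1,X2,X3,X4]:
  Θ: [ 1 -2  1  0]
  M: [ 1 -1  1  1]
  T: [ 0  1  0  1]
RREF → pivots at {X1,X2} ⇒ r = 2

2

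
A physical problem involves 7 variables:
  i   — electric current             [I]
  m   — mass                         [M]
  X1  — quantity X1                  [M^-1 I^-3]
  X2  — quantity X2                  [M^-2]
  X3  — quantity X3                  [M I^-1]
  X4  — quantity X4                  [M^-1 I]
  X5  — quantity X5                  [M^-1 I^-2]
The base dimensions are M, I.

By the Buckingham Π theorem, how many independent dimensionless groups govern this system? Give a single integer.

5

Exponent matrix [M,I] × [i,m,X1,X2,X3,X4,X5]:
  M: [ 0  1 -1 -2  1 -1 -1]
  I: [ 1  0 -3  0 -1  1 -2]
RREF → pivots at {i,m} ⇒ r = 2
Π count = n − r = 7 − 2 = 5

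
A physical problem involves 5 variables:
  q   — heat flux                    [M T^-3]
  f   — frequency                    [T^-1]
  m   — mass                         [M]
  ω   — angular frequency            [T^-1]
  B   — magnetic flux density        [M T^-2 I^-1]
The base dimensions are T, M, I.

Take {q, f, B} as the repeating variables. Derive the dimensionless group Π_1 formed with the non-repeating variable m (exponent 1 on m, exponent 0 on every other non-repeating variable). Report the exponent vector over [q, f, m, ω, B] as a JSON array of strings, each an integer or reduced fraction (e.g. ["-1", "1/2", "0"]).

["-1", "3", "1", "0", "0"]

Write exponents as rows T,M,I / cols q,f,m,ω,B:
  T: [-3 -1  0 -1 -2]
  M: [ 1  0  1  0  1]
  I: [ 0  0  0  0 -1]
Row reduction gives pivot columns q,f,B; rank = 3
Repeat: q,f,B; free: m,ω
RREF:
  r0: [   1    0    1    0    0]
  r1: [   0    1   -3    1    0]
  r2: [   0    0    0    0    1]
Fix exponent of m at 1, ω at 0; solve each RREF row for its pivot's exponent:
  r0: exp(q) + (1)·1 = 0 ⇒ exp(q) = -1
  r1: exp(f) + (-3)·1 = 0 ⇒ exp(f) = 3
  r2: exp(B) + (0)·1 = 0 ⇒ exp(B) = 0
Π_1 = q^-1 · f^3 · m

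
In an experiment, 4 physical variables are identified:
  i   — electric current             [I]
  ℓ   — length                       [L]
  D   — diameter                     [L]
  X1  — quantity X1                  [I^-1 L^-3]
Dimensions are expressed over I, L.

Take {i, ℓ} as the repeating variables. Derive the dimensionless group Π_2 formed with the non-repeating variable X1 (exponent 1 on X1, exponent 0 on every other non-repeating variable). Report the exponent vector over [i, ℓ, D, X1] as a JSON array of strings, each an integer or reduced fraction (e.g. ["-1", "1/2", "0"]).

Dimensional matrix (I×L by i×ℓ×D×X1):
  I: [ 1  0  0 -1]
  L: [ 0  1  1 -3]
RREF → pivots at {i,ℓ} ⇒ r = 2
Pivot set = {i,ℓ}, free = {D,X1}
RREF:
  r0: [   1    0    0   -1]
  r1: [   0    1    1   -3]
Fix exponent of X1 at 1, D at 0; solve each RREF row for its pivot's exponent:
  r0: exp(i) + (-1)·1 = 0 ⇒ exp(i) = 1
  r1: exp(ℓ) + (-3)·1 = 0 ⇒ exp(ℓ) = 3
Π_2 = i · ℓ^3 · X1

["1", "3", "0", "1"]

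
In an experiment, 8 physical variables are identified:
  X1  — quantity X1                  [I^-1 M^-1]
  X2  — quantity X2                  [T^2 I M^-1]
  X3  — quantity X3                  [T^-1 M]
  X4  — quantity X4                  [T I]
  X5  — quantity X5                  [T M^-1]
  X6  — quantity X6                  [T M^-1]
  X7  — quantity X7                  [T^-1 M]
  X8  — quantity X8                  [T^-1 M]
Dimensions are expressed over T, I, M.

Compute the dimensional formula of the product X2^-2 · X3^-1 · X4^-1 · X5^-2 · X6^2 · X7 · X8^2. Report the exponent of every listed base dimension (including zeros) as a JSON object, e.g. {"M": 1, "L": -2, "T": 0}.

Exponent matrix [T,I,M] × [X1,X2,X3,X4,X5,X6,X7,X8]:
  T: [ 0  2 -1  1  1  1 -1 -1]
  I: [-1  1  0  1  0  0  0  0]
  M: [-1 -1  1  0 -1 -1  1  1]
  [T]: (-2)·2+(-1)·-1+(-1)·1+(-2)·1+(2)·1+(1)·-1+(2)·-1 = -7
  [I]: (-2)·1+(-1)·0+(-1)·1+(-2)·0+(2)·0+(1)·0+(2)·0 = -3
  [M]: (-2)·-1+(-1)·1+(-1)·0+(-2)·-1+(2)·-1+(1)·1+(2)·1 = 4
⇒ T^-7 I^-3 M^4

{"T": -7, "I": -3, "M": 4}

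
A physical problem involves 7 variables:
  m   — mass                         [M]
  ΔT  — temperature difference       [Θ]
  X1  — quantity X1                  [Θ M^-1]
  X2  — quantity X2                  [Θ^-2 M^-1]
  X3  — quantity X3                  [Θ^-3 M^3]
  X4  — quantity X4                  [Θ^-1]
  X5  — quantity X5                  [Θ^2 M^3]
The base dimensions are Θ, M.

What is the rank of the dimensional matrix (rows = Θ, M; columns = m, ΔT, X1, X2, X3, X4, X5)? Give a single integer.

Dimensional matrix (Θ×M by m×ΔT×X1×X2×X3×X4×X5):
  Θ: [ 0  1  1 -2 -3 -1  2]
  M: [ 1  0 -1 -1  3  0  3]
Row reduction gives pivot columns m,ΔT; rank = 2

2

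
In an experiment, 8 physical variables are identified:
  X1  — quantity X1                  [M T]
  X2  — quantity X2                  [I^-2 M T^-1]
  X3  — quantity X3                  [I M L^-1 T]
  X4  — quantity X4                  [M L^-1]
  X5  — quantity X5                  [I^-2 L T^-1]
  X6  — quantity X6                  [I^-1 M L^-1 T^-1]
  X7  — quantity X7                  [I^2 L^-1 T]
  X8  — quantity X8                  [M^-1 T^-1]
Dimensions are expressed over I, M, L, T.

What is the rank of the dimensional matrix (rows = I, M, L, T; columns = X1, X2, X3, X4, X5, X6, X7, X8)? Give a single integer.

Write exponents as rows I,M,L,T / cols X1,X2,X3,X4,X5,X6,X7,X8:
  I: [ 0 -2  1  0 -2 -1  2  0]
  M: [ 1  1  1  1  0  1  0 -1]
  L: [ 0  0 -1 -1  1 -1 -1  0]
  T: [ 1 -1  1  0 -1 -1  1 -1]
Echelon form has 3 nonzero rows (pivots: X1,X2,X3)

3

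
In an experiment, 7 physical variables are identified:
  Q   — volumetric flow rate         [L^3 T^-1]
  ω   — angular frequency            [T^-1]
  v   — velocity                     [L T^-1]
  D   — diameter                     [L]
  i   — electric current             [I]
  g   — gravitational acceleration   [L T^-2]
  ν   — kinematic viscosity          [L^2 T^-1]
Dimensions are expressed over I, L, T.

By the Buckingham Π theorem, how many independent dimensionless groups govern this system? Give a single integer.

Dimensional matrix (I×L×T by Q×ω×v×D×i×g×ν):
  I: [ 0  0  0  0  1  0  0]
  L: [ 3  0  1  1  0  1  2]
  T: [-1 -1 -1  0  0 -2 -1]
Row reduction gives pivot columns Q,ω,i; rank = 3
7 vars − rank 3 = 4 Π groups

4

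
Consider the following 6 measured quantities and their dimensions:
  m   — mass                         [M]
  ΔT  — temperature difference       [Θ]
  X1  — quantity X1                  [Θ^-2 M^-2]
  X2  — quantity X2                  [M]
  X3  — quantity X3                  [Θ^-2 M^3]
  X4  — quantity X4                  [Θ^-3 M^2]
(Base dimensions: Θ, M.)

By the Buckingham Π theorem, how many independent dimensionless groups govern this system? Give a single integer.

4

Exponent matrix [Θ,M] × [m,ΔT,X1,X2,X3,X4]:
  Θ: [ 0  1 -2  0 -2 -3]
  M: [ 1  0 -2  1  3  2]
Row reduction gives pivot columns m,ΔT; rank = 2
n=6, r=2 ⇒ 4 dimensionless groups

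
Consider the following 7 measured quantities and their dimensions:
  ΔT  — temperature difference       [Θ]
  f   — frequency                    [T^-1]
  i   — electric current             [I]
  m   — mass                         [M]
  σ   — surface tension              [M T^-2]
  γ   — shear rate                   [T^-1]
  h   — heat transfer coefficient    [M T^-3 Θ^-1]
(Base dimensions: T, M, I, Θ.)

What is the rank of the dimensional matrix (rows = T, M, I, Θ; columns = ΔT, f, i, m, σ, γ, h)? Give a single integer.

Exponent matrix [T,M,I,Θ] × [ΔT,f,i,m,σ,γ,h]:
  T: [ 0 -1  0  0 -2 -1 -3]
  M: [ 0  0  0  1  1  0  1]
  I: [ 0  0  1  0  0  0  0]
  Θ: [ 1  0  0  0  0  0 -1]
RREF → pivots at {ΔT,f,i,m} ⇒ r = 4

4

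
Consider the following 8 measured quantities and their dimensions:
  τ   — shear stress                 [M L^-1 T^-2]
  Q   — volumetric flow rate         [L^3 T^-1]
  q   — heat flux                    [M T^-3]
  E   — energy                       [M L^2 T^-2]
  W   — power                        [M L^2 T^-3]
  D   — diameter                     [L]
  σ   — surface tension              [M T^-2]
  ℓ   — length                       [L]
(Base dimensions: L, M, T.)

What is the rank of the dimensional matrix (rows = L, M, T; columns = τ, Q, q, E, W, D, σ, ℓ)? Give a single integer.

3

Write exponents as rows L,M,T / cols τ,Q,q,E,W,D,σ,ℓ:
  L: [-1  3  0  2  2  1  0  1]
  M: [ 1  0  1  1  1  0  1  0]
  T: [-2 -1 -3 -2 -3  0 -2  0]
Row reduction gives pivot columns τ,Q,q; rank = 3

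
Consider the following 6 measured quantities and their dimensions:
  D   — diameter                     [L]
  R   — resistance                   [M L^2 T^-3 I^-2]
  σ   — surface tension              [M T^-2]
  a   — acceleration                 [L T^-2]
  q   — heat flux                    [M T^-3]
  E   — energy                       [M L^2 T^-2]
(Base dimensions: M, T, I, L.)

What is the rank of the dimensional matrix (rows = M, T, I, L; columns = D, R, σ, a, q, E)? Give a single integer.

Write exponents as rows M,T,I,L / cols D,R,σ,a,q,E:
  M: [ 0  1  1  0  1  1]
  T: [ 0 -3 -2 -2 -3 -2]
  I: [ 0 -2  0  0  0  0]
  L: [ 1  2  0  1  0  2]
RREF → pivots at {D,R,σ,a} ⇒ r = 4

4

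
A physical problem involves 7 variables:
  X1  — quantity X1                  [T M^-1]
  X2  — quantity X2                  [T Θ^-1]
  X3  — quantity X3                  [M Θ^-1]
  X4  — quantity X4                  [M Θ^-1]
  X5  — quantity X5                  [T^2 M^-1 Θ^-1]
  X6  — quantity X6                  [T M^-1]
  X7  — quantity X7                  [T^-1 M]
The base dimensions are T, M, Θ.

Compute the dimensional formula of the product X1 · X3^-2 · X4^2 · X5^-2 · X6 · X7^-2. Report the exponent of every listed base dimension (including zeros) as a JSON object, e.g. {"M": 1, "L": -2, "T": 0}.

Write exponents as rows T,M,Θ / cols X1,X2,X3,X4,X5,X6,X7:
  T: [ 1  1  0  0  2  1 -1]
  M: [-1  0  1  1 -1 -1  1]
  Θ: [ 0 -1 -1 -1 -1  0  0]
  [T]: (1)·1+(-2)·0+(2)·0+(-2)·2+(1)·1+(-2)·-1 = 0
  [M]: (1)·-1+(-2)·1+(2)·1+(-2)·-1+(1)·-1+(-2)·1 = -2
  [Θ]: (1)·0+(-2)·-1+(2)·-1+(-2)·-1+(1)·0+(-2)·0 = 2
⇒ M^-2 Θ^2

{"T": 0, "M": -2, "Θ": 2}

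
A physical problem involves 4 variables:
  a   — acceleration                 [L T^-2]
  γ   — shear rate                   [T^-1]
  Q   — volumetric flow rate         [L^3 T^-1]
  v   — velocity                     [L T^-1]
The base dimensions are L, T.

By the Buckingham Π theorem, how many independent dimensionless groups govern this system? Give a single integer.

Exponent matrix [L,T] × [a,γ,Q,v]:
  L: [ 1  0  3  1]
  T: [-2 -1 -1 -1]
RREF → pivots at {a,γ} ⇒ r = 2
Π count = n − r = 4 − 2 = 2

2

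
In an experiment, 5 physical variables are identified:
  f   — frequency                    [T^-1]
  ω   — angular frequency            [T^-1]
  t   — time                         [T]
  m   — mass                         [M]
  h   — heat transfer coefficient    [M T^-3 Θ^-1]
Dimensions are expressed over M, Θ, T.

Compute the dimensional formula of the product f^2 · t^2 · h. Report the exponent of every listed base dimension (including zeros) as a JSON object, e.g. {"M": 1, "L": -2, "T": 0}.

Exponent matrix [M,Θ,T] × [f,ω,t,m,h]:
  M: [ 0  0  0  1  1]
  Θ: [ 0  0  0  0 -1]
  T: [-1 -1  1  0 -3]
  [M]: (2)·0+(2)·0+(1)·1 = 1
  [Θ]: (2)·0+(2)·0+(1)·-1 = -1
  [T]: (2)·-1+(2)·1+(1)·-3 = -3
⇒ M Θ^-1 T^-3

{"M": 1, "Θ": -1, "T": -3}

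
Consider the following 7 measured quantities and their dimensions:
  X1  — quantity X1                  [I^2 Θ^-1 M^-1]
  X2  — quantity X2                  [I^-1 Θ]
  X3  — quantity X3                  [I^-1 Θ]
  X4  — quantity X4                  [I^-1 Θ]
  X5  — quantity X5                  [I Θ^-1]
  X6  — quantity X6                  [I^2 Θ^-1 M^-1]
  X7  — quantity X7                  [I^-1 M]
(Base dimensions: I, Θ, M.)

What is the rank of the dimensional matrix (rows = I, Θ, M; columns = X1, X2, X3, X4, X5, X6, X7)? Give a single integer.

Dimensional matrix (I×Θ×M by X1×X2×X3×X4×X5×X6×X7):
  I: [ 2 -1 -1 -1  1  2 -1]
  Θ: [-1  1  1  1 -1 -1  0]
  M: [-1  0  0  0  0 -1  1]
Row reduction gives pivot columns X1,X2; rank = 2

2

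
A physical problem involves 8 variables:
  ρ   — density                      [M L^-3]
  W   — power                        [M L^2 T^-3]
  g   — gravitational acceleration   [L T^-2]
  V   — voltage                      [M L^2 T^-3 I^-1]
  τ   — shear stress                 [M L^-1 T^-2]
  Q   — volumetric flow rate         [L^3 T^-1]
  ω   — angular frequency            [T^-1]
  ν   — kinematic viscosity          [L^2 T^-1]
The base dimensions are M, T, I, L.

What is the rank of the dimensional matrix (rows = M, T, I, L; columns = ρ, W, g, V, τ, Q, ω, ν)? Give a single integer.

Exponent matrix [M,T,I,L] × [ρ,W,g,V,τ,Q,ω,ν]:
  M: [ 1  1  0  1  1  0  0  0]
  T: [ 0 -3 -2 -3 -2 -1 -1 -1]
  I: [ 0  0  0 -1  0  0  0  0]
  L: [-3  2  1  2 -1  3  0  2]
Echelon form has 4 nonzero rows (pivots: ρ,W,g,V)

4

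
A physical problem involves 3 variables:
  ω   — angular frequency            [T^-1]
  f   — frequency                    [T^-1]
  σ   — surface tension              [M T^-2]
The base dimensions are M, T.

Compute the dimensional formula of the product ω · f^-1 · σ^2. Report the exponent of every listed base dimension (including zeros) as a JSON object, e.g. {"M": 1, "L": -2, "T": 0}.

Dimensional matrix (M×T by ω×f×σ):
  M: [ 0  0  1]
  T: [-1 -1 -2]
  [M]: (1)·0+(-1)·0+(2)·1 = 2
  [T]: (1)·-1+(-1)·-1+(2)·-2 = -4
⇒ M^2 T^-4

{"M": 2, "T": -4}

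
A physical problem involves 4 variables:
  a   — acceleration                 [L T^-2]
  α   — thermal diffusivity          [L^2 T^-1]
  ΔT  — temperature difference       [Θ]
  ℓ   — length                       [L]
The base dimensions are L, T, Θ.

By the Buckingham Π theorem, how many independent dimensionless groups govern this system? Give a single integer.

1

Write exponents as rows L,T,Θ / cols a,α,ΔT,ℓ:
  L: [ 1  2  0  1]
  T: [-2 -1  0  0]
  Θ: [ 0  0  1  0]
RREF → pivots at {a,α,ΔT} ⇒ r = 3
Π count = n − r = 4 − 3 = 1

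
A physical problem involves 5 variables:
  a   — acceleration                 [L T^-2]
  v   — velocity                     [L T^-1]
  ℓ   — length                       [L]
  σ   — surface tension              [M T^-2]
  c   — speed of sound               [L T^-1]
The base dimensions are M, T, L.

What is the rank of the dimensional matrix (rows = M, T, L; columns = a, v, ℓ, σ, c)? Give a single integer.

3

Exponent matrix [M,T,L] × [a,v,ℓ,σ,c]:
  M: [ 0  0  0  1  0]
  T: [-2 -1  0 -2 -1]
  L: [ 1  1  1  0  1]
Row reduction gives pivot columns a,v,σ; rank = 3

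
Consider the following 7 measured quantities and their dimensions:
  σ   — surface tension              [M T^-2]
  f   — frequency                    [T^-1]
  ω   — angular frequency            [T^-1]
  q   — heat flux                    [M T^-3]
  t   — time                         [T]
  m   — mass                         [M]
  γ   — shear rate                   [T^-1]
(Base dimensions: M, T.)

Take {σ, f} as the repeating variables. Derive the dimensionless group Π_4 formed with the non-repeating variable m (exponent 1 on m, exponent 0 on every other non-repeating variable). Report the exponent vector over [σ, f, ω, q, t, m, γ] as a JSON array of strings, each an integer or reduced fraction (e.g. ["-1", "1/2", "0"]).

["-1", "2", "0", "0", "0", "1", "0"]

Exponent matrix [M,T] × [σ,f,ω,q,t,m,γ]:
  M: [ 1  0  0  1  0  1  0]
  T: [-2 -1 -1 -3  1  0 -1]
Row reduction gives pivot columns σ,f; rank = 2
Pivot set = {σ,f}, free = {ω,q,t,m,γ}
RREF:
  r0: [   1    0    0    1    0    1    0]
  r1: [   0    1    1    1   -1   -2    1]
Fix exponent of m at 1, ω at 0, q at 0, t at 0, γ at 0; solve each RREF row for its pivot's exponent:
  r0: exp(σ) + (1)·1 = 0 ⇒ exp(σ) = -1
  r1: exp(f) + (-2)·1 = 0 ⇒ exp(f) = 2
Π_4 = σ^-1 · f^2 · m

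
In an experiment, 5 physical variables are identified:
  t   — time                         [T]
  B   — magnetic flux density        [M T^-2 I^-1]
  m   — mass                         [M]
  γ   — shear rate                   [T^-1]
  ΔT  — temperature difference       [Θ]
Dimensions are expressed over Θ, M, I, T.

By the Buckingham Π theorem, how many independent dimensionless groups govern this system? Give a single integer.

Exponent matrix [Θ,M,I,T] × [t,B,m,γ,ΔT]:
  Θ: [ 0  0  0  0  1]
  M: [ 0  1  1  0  0]
  I: [ 0 -1  0  0  0]
  T: [ 1 -2  0 -1  0]
RREF → pivots at {t,B,m,ΔT} ⇒ r = 4
Π count = n − r = 5 − 4 = 1

1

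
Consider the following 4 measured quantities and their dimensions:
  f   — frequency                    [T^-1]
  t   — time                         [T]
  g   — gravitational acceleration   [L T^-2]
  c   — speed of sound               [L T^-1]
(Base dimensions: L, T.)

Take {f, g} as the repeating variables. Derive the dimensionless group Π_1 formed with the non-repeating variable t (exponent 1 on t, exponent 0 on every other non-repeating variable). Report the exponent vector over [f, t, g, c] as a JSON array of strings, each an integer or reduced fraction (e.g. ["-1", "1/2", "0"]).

Write exponents as rows L,T / cols f,t,g,c:
  L: [ 0  0  1  1]
  T: [-1  1 -2 -1]
Row reduction gives pivot columns f,g; rank = 2
Repeat: f,g; free: t,c
RREF:
  r0: [   1   -1    0   -1]
  r1: [   0    0    1    1]
Fix exponent of t at 1, c at 0; solve each RREF row for its pivot's exponent:
  r0: exp(f) + (-1)·1 = 0 ⇒ exp(f) = 1
  r1: exp(g) + (0)·1 = 0 ⇒ exp(g) = 0
Π_1 = f · t

["1", "1", "0", "0"]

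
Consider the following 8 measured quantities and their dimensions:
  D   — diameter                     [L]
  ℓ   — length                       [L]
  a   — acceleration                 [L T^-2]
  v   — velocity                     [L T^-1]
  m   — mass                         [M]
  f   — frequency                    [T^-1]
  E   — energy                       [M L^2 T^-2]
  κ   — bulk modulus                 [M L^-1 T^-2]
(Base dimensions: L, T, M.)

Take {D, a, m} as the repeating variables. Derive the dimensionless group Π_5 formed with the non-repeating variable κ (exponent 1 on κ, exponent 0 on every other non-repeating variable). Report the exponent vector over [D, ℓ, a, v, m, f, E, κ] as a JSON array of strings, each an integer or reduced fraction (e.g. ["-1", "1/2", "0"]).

["2", "0", "-1", "0", "-1", "0", "0", "1"]

Dimensional matrix (L×T×M by D×ℓ×a×v×m×f×E×κ):
  L: [ 1  1  1  1  0  0  2 -1]
  T: [ 0  0 -2 -1  0 -1 -2 -2]
  M: [ 0  0  0  0  1  0  1  1]
Row reduction gives pivot columns D,a,m; rank = 3
Pivot set = {D,a,m}, free = {ℓ,v,f,E,κ}
RREF:
  r0: [   1    1    0  1/2    0 -1/2    1   -2]
  r1: [   0    0    1  1/2    0  1/2    1    1]
  r2: [   0    0    0    0    1    0    1    1]
Fix exponent of κ at 1, ℓ at 0, v at 0, f at 0, E at 0; solve each RREF row for its pivot's exponent:
  r0: exp(D) + (-2)·1 = 0 ⇒ exp(D) = 2
  r1: exp(a) + (1)·1 = 0 ⇒ exp(a) = -1
  r2: exp(m) + (1)·1 = 0 ⇒ exp(m) = -1
Π_5 = D^2 · a^-1 · m^-1 · κ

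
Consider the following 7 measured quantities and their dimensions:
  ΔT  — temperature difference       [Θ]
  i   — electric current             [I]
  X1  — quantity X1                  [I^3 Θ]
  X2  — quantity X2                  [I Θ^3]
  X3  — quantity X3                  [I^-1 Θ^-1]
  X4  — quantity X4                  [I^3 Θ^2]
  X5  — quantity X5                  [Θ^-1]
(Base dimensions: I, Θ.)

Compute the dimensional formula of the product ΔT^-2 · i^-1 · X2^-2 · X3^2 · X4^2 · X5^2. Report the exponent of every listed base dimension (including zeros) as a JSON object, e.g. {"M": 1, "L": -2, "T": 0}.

{"I": 1, "Θ": -8}

Exponent matrix [I,Θ] × [ΔT,i,X1,X2,X3,X4,X5]:
  I: [ 0  1  3  1 -1  3  0]
  Θ: [ 1  0  1  3 -1  2 -1]
  [I]: (-2)·0+(-1)·1+(-2)·1+(2)·-1+(2)·3+(2)·0 = 1
  [Θ]: (-2)·1+(-1)·0+(-2)·3+(2)·-1+(2)·2+(2)·-1 = -8
⇒ I Θ^-8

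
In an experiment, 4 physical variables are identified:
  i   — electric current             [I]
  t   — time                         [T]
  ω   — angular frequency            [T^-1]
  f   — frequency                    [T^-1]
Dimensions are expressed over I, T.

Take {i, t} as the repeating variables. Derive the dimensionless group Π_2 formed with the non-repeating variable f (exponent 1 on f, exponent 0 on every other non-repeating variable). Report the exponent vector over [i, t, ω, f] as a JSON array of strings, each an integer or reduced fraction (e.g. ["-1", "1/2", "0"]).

Dimensional matrix (I×T by i×t×ω×f):
  I: [ 1  0  0  0]
  T: [ 0  1 -1 -1]
RREF → pivots at {i,t} ⇒ r = 2
Repeat: i,t; free: ω,f
RREF:
  r0: [   1    0    0    0]
  r1: [   0    1   -1   -1]
Fix exponent of f at 1, ω at 0; solve each RREF row for its pivot's exponent:
  r0: exp(i) + (0)·1 = 0 ⇒ exp(i) = 0
  r1: exp(t) + (-1)·1 = 0 ⇒ exp(t) = 1
Π_2 = t · f

["0", "1", "0", "1"]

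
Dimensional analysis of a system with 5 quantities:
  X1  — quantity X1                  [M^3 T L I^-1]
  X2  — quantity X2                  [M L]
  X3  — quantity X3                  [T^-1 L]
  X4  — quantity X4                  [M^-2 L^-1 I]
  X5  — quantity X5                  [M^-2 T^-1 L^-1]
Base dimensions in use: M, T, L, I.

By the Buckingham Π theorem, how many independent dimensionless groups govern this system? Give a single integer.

2

Dimensional matrix (M×T×L×I by X1×X2×X3×X4×X5):
  M: [ 3  1  0 -2 -2]
  T: [ 1  0 -1  0 -1]
  L: [ 1  1  1 -1 -1]
  I: [-1  0  0  1  0]
Echelon form has 3 nonzero rows (pivots: X1,X2,X3)
n=5, r=3 ⇒ 2 dimensionless groups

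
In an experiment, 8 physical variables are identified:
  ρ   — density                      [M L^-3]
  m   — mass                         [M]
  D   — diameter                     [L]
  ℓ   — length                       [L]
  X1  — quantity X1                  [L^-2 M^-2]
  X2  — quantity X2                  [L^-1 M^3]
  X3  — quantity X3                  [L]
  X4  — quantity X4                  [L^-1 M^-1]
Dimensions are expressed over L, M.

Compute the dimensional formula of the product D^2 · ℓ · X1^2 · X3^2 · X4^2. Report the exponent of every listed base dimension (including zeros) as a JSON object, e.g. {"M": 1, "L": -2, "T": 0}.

Write exponents as rows L,M / cols ρ,m,D,ℓ,X1,X2,X3,X4:
  L: [-3  0  1  1 -2 -1  1 -1]
  M: [ 1  1  0  0 -2  3  0 -1]
  [L]: (2)·1+(1)·1+(2)·-2+(2)·1+(2)·-1 = -1
  [M]: (2)·0+(1)·0+(2)·-2+(2)·0+(2)·-1 = -6
⇒ L^-1 M^-6

{"L": -1, "M": -6}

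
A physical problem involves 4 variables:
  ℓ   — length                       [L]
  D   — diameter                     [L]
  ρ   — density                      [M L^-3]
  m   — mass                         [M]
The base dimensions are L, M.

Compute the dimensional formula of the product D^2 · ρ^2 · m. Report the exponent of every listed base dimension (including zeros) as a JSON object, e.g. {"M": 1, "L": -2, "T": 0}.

{"L": -4, "M": 3}

Exponent matrix [L,M] × [ℓ,D,ρ,m]:
  L: [ 1  1 -3  0]
  M: [ 0  0  1  1]
  [L]: (2)·1+(2)·-3+(1)·0 = -4
  [M]: (2)·0+(2)·1+(1)·1 = 3
⇒ L^-4 M^3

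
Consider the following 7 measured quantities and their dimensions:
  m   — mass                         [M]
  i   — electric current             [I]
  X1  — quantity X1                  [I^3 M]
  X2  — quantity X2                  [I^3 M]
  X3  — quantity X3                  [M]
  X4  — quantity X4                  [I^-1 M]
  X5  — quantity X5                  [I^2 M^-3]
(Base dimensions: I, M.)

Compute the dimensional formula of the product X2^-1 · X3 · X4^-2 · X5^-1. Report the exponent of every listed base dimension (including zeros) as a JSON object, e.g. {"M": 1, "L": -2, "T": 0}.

{"I": -3, "M": 1}

Exponent matrix [I,M] × [m,i,X1,X2,X3,X4,X5]:
  I: [ 0  1  3  3  0 -1  2]
  M: [ 1  0  1  1  1  1 -3]
  [I]: (-1)·3+(1)·0+(-2)·-1+(-1)·2 = -3
  [M]: (-1)·1+(1)·1+(-2)·1+(-1)·-3 = 1
⇒ I^-3 M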